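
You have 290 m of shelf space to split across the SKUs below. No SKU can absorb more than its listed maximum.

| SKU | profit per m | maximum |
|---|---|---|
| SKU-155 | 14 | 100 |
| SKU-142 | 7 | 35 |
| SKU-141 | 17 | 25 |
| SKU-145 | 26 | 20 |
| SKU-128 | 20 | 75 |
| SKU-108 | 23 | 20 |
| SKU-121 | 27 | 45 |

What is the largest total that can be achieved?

5555

Order the SKUs by profit per m: SKU-121 27 > SKU-145 26 > SKU-108 23 > SKU-128 20 > SKU-141 17 > SKU-155 14 > SKU-142 7.
SKU-121 takes 45 to reach its cap of 45 — 245 left.
SKU-145 takes 20 to reach its cap of 20 — 225 left.
SKU-108 takes 20 to reach its cap of 20 — 205 left.
SKU-128: +75 to 75 (cap) — 130 left.
SKU-141 takes 25 to reach its cap of 25 — 105 left.
SKU-155 takes 100 to reach its cap of 100 — 5 left.
SKU-142 has room for 35 but only 5 remain, so it gets 5.
Total = 14×100 + 7×5 + 17×25 + 26×20 + 20×75 + 23×20 + 27×45 = 5555.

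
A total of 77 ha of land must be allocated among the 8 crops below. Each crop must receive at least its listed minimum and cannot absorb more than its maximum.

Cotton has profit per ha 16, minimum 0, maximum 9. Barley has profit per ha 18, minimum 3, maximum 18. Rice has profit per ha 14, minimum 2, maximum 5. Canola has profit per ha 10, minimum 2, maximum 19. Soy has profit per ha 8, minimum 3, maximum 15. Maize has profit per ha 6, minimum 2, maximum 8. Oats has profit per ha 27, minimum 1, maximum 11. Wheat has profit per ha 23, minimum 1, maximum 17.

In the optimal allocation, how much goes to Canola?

Meeting every minimum uses 0+3+2+2+3+2+1+1 = 14 ha, leaving 63.
Highest profit per ha first: Oats 27 > Wheat 23 > Barley 18 > Cotton 16 > Rice 14 > Canola 10 > Soy 8 > Maize 6.
Give Oats 10 more to hit its cap of 11 — 53 left.
Wheat takes 16 more to reach its cap of 17 — 37 left.
Barley takes 15 more to reach its cap of 18 — 22 left.
Give Cotton 9 more to hit its cap of 9 — 13 left.
Rice takes 3 more to reach its cap of 5 — 10 left.
Only 10 left; Canola takes them to reach 12.

12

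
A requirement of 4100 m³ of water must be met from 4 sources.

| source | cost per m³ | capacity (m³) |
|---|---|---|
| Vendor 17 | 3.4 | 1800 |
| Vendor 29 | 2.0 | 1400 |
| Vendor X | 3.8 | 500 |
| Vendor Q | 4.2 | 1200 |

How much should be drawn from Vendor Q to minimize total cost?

400

Fill from the cheapest source first.
Take 1400 from Vendor 29 at 2.0 ; need 2700 more.
Vendor 17 (3.4): use full 1800 ; 900 m³ to go.
Vendor X (3.8): use full 500 ; 400 m³ to go.
Take 400 from Vendor Q at 4.2 to finish.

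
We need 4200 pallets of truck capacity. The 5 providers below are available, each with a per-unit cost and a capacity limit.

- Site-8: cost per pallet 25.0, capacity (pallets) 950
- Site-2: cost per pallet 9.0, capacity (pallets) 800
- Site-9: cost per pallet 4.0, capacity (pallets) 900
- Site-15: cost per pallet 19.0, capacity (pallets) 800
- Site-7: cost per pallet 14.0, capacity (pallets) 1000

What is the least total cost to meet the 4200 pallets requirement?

57500

Fill from the cheapest provider first.
Take 900 from Site-9 at 4.0 — need 3300 more.
Site-2 (9.0): use full 800 — 2500 pallets to go.
Take 1000 from Site-7 at 14.0 — need 1500 more.
Site-15 (19.0): use full 800 — 700 pallets to go.
Site-8 at 25.0: take 700 of its 950 — requirement met.
Cost = 900×4.0 + 800×9.0 + 1000×14.0 + 800×19.0 + 700×25.0 = 57500.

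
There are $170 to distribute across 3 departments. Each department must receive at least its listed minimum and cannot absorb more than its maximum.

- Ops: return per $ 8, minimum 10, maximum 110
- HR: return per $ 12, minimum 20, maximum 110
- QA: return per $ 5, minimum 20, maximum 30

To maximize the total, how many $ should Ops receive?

40

Meeting every minimum uses 10+20+20 = 50 $, leaving 120.
Order the departments by return per $: HR 12 > Ops 8 > QA 5.
Give HR 90 more to hit its cap of 110 ; 30 left.
Ops: +30 (room for 100) → 40. Pool exhausted.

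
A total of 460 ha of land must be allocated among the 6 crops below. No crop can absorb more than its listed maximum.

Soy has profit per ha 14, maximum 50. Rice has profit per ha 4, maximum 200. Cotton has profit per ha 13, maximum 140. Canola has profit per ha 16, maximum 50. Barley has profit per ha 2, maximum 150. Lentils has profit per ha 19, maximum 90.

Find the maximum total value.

Order the crops by profit per ha: Lentils 19 > Canola 16 > Soy 14 > Cotton 13 > Rice 4 > Barley 2.
Lentils: +90 to 90 (cap) ; 370 left.
Canola: +50 to 50 (cap) ; 320 left.
Give Soy 50 to hit its cap of 50 ; 270 left.
Cotton takes 140 to reach its cap of 140 ; 130 left.
Rice has room for 200 but only 130 remain, so it gets 130.
Total = 14×50 + 4×130 + 13×140 + 16×50 + 19×90 = 5550.

5550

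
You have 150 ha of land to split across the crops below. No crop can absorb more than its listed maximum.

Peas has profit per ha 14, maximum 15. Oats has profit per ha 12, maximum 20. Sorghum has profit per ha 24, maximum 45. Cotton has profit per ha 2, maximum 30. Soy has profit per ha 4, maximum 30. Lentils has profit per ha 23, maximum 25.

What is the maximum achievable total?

2255

Highest profit per ha first: Sorghum 24 > Lentils 23 > Peas 14 > Oats 12 > Soy 4 > Cotton 2.
Give Sorghum 45 to hit its cap of 45 → 105 left.
Give Lentils 25 to hit its cap of 25 → 80 left.
Give Peas 15 to hit its cap of 15 → 65 left.
Oats: +20 to 20 (cap) → 45 left.
Give Soy 30 to hit its cap of 30 → 15 left.
Only 15 left; Cotton takes them to reach 15.
Total = 14×15 + 12×20 + 24×45 + 2×15 + 4×30 + 23×25 = 2255.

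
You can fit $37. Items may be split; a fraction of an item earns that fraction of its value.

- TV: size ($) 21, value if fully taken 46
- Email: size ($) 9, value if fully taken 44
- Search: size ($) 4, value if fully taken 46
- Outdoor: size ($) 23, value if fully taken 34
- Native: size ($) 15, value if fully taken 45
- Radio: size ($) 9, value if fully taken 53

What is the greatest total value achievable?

188

Rank by value-to-size ratio: Search 46/4≈11.5, Radio 53/9≈5.89, Email 44/9≈4.89, Native 45/15≈3, TV 46/21≈2.19, Outdoor 34/23≈1.48.
All 4 $ of Search fit (value 46) → 33 remain.
All 9 $ of Radio fit (value 53) → 24 remain.
Take all of Email (9 $, value 44) → 15 $ left.
Take all of Native (15 $, value 45) → 0 $ left.
Total value = 188.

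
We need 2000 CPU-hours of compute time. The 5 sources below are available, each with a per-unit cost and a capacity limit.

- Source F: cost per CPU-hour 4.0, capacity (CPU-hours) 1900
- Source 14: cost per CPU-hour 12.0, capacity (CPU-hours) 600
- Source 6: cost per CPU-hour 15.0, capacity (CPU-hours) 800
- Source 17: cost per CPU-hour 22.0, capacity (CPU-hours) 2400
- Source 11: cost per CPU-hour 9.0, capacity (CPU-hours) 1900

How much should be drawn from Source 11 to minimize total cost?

100

Use sources in increasing cost order.
Take 1900 from Source F at 4.0 → need 100 more.
Source 11 at 9.0: take 100 of its 1900 → requirement met.
Source 14, Source 6, Source 17: unused.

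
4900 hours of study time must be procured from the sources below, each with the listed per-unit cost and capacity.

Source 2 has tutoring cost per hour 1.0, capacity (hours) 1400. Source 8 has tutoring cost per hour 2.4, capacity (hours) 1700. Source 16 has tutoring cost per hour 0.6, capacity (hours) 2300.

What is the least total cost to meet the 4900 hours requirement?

Fill from the cheapest source first.
Source 16 at 0.6: take all 2300 hours — 2600 still needed.
Take 1400 from Source 2 at 1.0 — need 1200 more.
Source 8 (2.4): take the remaining 1200 — done.
Cost = 2300×0.6 + 1400×1.0 + 1200×2.4 = 5660.

5660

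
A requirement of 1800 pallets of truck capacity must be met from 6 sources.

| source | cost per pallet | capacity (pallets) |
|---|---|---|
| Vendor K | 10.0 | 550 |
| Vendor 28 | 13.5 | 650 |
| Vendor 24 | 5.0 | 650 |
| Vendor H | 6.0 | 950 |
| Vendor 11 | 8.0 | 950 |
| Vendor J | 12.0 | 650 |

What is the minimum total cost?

Fill from the cheapest source first.
Vendor 24 at 5.0: take all 650 pallets → 1150 still needed.
Vendor H (6.0): use full 950 → 200 pallets to go.
Vendor 11 (8.0): take the remaining 200 → done.
Vendor K, Vendor J, Vendor 28: unused.
Cost = 650×5.0 + 950×6.0 + 200×8.0 = 10550.

10550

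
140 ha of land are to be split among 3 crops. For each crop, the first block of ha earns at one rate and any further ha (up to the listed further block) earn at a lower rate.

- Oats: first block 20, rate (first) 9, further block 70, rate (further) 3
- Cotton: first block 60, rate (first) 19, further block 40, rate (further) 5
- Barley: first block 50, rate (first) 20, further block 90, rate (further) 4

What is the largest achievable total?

2370

Rank every tier by rate: Barley/tier1 20 > Cotton/tier1 19 > Oats/tier1 9 > Cotton/tier2 5 > Barley/tier2 4 > Oats/tier2 3.
Fill Barley tier1 block (50 at 20) ; 90 left.
Fill Cotton tier1 block (60 at 19) ; 30 left.
Oats tier1 at 9: fill all 20 ; 10 left.
Cotton/tier2: +10 of 40 at 5; pool empty.
Total = 20×50 + 19×60 + 9×20 + 5×10 = 2370.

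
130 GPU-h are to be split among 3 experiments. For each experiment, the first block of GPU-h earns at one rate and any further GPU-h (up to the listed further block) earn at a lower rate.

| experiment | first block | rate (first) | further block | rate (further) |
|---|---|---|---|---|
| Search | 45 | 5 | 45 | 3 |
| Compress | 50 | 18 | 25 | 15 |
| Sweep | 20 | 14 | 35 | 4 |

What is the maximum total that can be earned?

1730

Treat each block as its own option and order by rate: Compress/T1 18 > Compress/T2 15 > Sweep/T1 14 > Search/T1 5 > Sweep/T2 4 > Search/T2 3.
Fill Compress T1 block (50 at 18) ; 80 left.
Compress/T2 (15): +25 ; 55 left.
Sweep T1 at 14: fill all 20 ; 35 left.
Search T1 at 5: only 35 left, fill 35.
Total = 18×50 + 15×25 + 14×20 + 5×35 = 1730.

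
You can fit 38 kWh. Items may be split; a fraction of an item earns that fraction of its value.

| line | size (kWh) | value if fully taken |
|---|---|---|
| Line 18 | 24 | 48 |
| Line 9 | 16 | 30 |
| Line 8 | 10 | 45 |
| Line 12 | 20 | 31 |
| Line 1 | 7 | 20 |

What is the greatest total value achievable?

107

Best value per unit of size first: Line 8 45/10≈4.5, Line 1 20/7≈2.86, Line 18 48/24≈2, Line 9 30/16≈1.88, Line 12 31/20≈1.55.
All 10 kWh of Line 8 fit (value 45) — 28 remain.
Take all of Line 1 (7 kWh, value 20) — 21 kWh left.
Fill the last 21 kWh with part of Line 18: 21/24 of it earns 42.
Total value = 107.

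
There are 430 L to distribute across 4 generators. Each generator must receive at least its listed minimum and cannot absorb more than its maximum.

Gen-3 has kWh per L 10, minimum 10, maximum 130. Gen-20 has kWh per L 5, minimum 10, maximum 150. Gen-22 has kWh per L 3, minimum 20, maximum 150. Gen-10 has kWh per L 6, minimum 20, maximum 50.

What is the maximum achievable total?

2650

Meeting every minimum uses 10+10+20+20 = 60 L, leaving 370.
Highest kWh per L first: Gen-3 10 > Gen-10 6 > Gen-20 5 > Gen-22 3.
Gen-3 takes 120 more to reach its cap of 130 ; 250 left.
Give Gen-10 30 more to hit its cap of 50 ; 220 left.
Gen-20 takes 140 more to reach its cap of 150 ; 80 left.
Gen-22: +80 (room for 130) → 100. Pool exhausted.
Total = 10×130 + 5×150 + 3×100 + 6×50 = 2650.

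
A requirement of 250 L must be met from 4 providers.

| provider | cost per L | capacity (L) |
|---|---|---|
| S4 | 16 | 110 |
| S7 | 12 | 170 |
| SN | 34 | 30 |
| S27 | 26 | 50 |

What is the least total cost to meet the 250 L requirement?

3320

Fill from the cheapest provider first.
S7 at 12: take all 170 L ; 80 still needed.
S4 at 16: take 80 of its 110 ; requirement met.
S27, SN: unused.
Cost = 170×12 + 80×16 = 3320.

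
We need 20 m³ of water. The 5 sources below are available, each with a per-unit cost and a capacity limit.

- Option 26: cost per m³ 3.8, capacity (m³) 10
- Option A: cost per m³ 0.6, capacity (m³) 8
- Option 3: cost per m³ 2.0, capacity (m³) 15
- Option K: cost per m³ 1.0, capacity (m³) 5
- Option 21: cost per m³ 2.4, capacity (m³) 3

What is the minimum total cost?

Use sources in increasing cost order.
Option A (0.6): use full 8 ; 12 m³ to go.
Take 5 from Option K at 1.0 ; need 7 more.
Option 3 at 2.0: take 7 of its 15 ; requirement met.
Option 21, Option 26: unused.
Cost = 8×0.6 + 5×1.0 + 7×2.0 = 23.8.

23.8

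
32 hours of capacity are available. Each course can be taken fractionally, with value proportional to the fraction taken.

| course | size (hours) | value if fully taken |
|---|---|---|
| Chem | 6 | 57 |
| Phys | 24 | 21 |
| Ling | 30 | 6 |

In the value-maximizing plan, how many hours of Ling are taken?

2

Rank by value-to-size ratio: Chem 57/6≈9.5, Phys 21/24≈0.875, Ling 6/30≈0.2.
Chem: take in full, 6 hours for value 57 — 26 left.
Take all of Phys (24 hours, value 21) — 2 hours left.
Only 2 hours remain; take 2/30 of Ling for value 6×2/30 = 0.4.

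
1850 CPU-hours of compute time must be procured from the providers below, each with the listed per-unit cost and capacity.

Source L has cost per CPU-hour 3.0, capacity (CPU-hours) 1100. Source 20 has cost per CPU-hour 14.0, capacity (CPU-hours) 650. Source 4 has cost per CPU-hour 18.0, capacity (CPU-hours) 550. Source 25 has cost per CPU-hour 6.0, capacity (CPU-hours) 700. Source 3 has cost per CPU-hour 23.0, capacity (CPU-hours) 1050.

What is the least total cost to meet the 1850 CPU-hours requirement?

8200

Use providers in increasing cost order.
Source L (3.0): use full 1100 → 750 CPU-hours to go.
Source 25 at 6.0: take all 700 CPU-hours → 50 still needed.
Source 20 at 14.0: take 50 of its 650 → requirement met.
Source 4, Source 3: unused.
Cost = 1100×3.0 + 700×6.0 + 50×14.0 = 8200.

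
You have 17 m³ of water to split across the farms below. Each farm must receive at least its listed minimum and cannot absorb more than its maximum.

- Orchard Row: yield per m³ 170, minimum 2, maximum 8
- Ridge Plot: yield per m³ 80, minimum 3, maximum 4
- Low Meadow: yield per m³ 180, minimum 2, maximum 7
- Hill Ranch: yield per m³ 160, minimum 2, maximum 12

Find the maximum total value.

2670

Meeting every minimum uses 2+3+2+2 = 9 m³, leaving 8.
Rank by yield per m³: Low Meadow 180 > Orchard Row 170 > Hill Ranch 160 > Ridge Plot 80.
Give Low Meadow 5 more to hit its cap of 7 → 3 left.
Orchard Row: +3 (room for 6) → 5. Pool exhausted.
Total = 170×5 + 80×3 + 180×7 + 160×2 = 2670.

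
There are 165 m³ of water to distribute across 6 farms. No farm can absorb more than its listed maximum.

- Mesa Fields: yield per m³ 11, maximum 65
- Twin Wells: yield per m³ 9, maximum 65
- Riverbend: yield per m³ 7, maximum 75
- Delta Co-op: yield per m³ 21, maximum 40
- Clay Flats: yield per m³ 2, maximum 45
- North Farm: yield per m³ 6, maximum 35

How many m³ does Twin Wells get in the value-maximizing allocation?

Order the farms by yield per m³: Delta Co-op 21 > Mesa Fields 11 > Twin Wells 9 > Riverbend 7 > North Farm 6 > Clay Flats 2.
Delta Co-op: +40 to 40 (cap) → 125 left.
Mesa Fields: +65 to 65 (cap) → 60 left.
Only 60 left; Twin Wells takes them to reach 60.

60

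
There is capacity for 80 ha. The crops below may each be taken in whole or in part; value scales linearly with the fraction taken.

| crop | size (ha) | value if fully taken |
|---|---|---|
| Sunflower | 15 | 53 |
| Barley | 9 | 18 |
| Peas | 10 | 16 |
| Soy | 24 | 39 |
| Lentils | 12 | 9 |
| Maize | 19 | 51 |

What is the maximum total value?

179.25

Rank by value-to-size ratio: Sunflower 53/15≈3.53, Maize 51/19≈2.68, Barley 18/9≈2, Soy 39/24≈1.62, Peas 16/10≈1.6, Lentils 9/12≈0.75.
All 15 ha of Sunflower fit (value 53) ; 65 remain.
All 19 ha of Maize fit (value 51) ; 46 remain.
All 9 ha of Barley fit (value 18) ; 37 remain.
All 24 ha of Soy fit (value 39) ; 13 remain.
Peas: take in full, 10 ha for value 16 ; 3 left.
3 ha left: a 3/12 share of Lentils gives 9×3/12 = 2.25.
Total value = 179.25.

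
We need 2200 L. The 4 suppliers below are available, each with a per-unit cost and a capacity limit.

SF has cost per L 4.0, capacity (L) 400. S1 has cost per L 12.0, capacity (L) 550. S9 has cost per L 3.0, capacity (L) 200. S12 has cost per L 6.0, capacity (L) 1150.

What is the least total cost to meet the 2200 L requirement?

14500

Use suppliers in increasing cost order.
S9 (3.0): use full 200 → 2000 L to go.
SF (4.0): use full 400 → 1600 L to go.
Take 1150 from S12 at 6.0 → need 450 more.
S1 at 12.0: take 450 of its 550 → requirement met.
Cost = 200×3.0 + 400×4.0 + 1150×6.0 + 450×12.0 = 14500.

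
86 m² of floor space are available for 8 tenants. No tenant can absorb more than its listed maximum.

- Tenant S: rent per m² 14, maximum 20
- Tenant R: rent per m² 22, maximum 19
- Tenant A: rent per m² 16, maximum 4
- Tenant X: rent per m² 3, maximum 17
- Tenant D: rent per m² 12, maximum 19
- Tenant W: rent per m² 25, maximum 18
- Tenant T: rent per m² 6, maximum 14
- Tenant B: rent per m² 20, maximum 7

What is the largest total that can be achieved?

1568

Highest rent per m² first: Tenant W 25 > Tenant R 22 > Tenant B 20 > Tenant A 16 > Tenant S 14 > Tenant D 12 > Tenant T 6 > Tenant X 3.
Tenant W: +18 to 18 (cap) — 68 left.
Give Tenant R 19 to hit its cap of 19 — 49 left.
Tenant B: +7 to 7 (cap) — 42 left.
Give Tenant A 4 to hit its cap of 4 — 38 left.
Tenant S: +20 to 20 (cap) — 18 left.
Tenant D: +18 (room for 19) → 18. Pool exhausted.
Total = 14×20 + 22×19 + 16×4 + 12×18 + 25×18 + 20×7 = 1568.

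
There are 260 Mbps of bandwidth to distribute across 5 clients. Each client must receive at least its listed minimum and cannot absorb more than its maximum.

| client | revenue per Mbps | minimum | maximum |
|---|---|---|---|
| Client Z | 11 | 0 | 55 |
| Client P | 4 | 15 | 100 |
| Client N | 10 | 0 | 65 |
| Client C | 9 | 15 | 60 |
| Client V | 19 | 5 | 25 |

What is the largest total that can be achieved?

Meeting every minimum uses 0+15+0+15+5 = 35 Mbps, leaving 225.
Rank by revenue per Mbps: Client V 19 > Client Z 11 > Client N 10 > Client C 9 > Client P 4.
Client V: +20 to 25 (cap) ; 205 left.
Client Z takes 55 more to reach its cap of 55 ; 150 left.
Client N takes 65 more to reach its cap of 65 ; 85 left.
Give Client C 45 more to hit its cap of 60 ; 40 left.
Client P: +40 (room for 85) → 55. Pool exhausted.
Total = 11×55 + 4×55 + 10×65 + 9×60 + 19×25 = 2490.

2490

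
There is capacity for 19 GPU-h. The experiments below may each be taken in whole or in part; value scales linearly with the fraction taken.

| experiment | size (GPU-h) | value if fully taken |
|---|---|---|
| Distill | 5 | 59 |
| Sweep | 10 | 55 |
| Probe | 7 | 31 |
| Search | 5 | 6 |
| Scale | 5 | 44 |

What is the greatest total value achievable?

Rank by value-to-size ratio: Distill 59/5≈11.8, Scale 44/5≈8.8, Sweep 55/10≈5.5, Probe 31/7≈4.43, Search 6/5≈1.2.
All 5 GPU-h of Distill fit (value 59) → 14 remain.
All 5 GPU-h of Scale fit (value 44) → 9 remain.
9 GPU-h left: a 9/10 share of Sweep gives 55×9/10 = 49.5.
Total value = 152.5.

152.5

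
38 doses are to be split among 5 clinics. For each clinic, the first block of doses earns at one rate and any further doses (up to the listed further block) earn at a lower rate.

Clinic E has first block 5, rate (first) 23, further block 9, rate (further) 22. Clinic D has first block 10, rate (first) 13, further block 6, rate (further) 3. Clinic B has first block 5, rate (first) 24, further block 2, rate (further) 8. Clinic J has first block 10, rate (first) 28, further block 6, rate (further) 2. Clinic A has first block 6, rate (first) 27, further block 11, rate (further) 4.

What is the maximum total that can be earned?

Treat each block as its own option and order by rate: Clinic J/T1 28 > Clinic A/T1 27 > Clinic B/T1 24 > Clinic E/T1 23 > Clinic E/T2 22 > Clinic D/T1 13 > Clinic B/T2 8 > Clinic A/T2 4 > Clinic D/T2 3 > Clinic J/T2 2.
Clinic J/T1 (28): +10 ; 28 left.
Fill Clinic A T1 block (6 at 27) ; 22 left.
Fill Clinic B T1 block (5 at 24) ; 17 left.
Clinic E T1 at 23: fill all 5 ; 12 left.
Clinic E T2 at 22: fill all 9 ; 3 left.
Clinic D T1 at 13: only 3 left, fill 3.
Total = 28×10 + 27×6 + 24×5 + 23×5 + 22×9 + 13×3 = 914.

914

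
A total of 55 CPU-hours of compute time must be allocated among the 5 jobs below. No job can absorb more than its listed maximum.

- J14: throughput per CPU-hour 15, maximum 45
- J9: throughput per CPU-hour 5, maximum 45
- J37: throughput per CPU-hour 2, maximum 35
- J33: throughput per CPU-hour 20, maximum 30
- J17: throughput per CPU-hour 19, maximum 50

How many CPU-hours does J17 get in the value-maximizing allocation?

25

Rank by throughput per CPU-hour: J33 20 > J17 19 > J14 15 > J9 5 > J37 2.
Give J33 30 to hit its cap of 30 ; 25 left.
J17: +25 (room for 50) → 25. Pool exhausted.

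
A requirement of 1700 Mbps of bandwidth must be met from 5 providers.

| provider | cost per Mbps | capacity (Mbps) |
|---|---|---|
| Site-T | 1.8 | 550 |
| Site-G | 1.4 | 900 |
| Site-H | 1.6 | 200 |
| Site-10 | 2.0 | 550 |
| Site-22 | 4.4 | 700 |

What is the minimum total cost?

Cheapest first:
Take 900 from Site-G at 1.4 → need 800 more.
Take 200 from Site-H at 1.6 → need 600 more.
Site-T (1.8): use full 550 → 50 Mbps to go.
Take 50 from Site-10 at 2.0 to finish.
Site-22: unused.
Cost = 900×1.4 + 200×1.6 + 550×1.8 + 50×2.0 = 2670.

2670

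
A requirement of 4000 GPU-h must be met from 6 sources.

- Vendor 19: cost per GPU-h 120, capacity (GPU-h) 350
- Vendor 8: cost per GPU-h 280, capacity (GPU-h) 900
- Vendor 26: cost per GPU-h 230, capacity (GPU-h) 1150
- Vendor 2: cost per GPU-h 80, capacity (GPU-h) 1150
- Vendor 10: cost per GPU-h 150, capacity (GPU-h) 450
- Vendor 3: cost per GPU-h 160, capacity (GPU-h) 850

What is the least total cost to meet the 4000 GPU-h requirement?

616000

Cheapest first:
Take 1150 from Vendor 2 at 80 — need 2850 more.
Vendor 19 (120): use full 350 — 2500 GPU-h to go.
Vendor 10 (150): use full 450 — 2050 GPU-h to go.
Vendor 3 (160): use full 850 — 1200 GPU-h to go.
Vendor 26 (230): use full 1150 — 50 GPU-h to go.
Vendor 8 (280): take the remaining 50 — done.
Cost = 1150×80 + 350×120 + 450×150 + 850×160 + 1150×230 + 50×280 = 616000.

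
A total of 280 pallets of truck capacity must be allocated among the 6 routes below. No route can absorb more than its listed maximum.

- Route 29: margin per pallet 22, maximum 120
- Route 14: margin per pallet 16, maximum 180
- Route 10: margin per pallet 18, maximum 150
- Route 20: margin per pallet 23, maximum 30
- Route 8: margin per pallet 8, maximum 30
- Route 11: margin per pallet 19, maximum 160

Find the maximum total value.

5800

Order the routes by margin per pallet: Route 20 23 > Route 29 22 > Route 11 19 > Route 10 18 > Route 14 16 > Route 8 8.
Give Route 20 30 to hit its cap of 30 — 250 left.
Route 29 takes 120 to reach its cap of 120 — 130 left.
Only 130 left; Route 11 takes them to reach 130.
Total = 22×120 + 23×30 + 19×130 = 5800.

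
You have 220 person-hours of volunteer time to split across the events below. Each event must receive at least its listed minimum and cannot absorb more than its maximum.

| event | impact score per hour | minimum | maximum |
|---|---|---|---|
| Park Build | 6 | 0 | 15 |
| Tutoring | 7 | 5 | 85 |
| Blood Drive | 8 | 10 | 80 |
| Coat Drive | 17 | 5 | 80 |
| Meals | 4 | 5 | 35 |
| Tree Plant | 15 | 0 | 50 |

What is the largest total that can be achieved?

2805

Meeting every minimum uses 0+5+10+5+5+0 = 25 person-hours, leaving 195.
Order the events by impact score per hour: Coat Drive 17 > Tree Plant 15 > Blood Drive 8 > Tutoring 7 > Park Build 6 > Meals 4.
Give Coat Drive 75 more to hit its cap of 80 ; 120 left.
Tree Plant: +50 to 50 (cap) ; 70 left.
Give Blood Drive 70 more to hit its cap of 80 ; 0 left.
Total = 7×5 + 8×80 + 17×80 + 4×5 + 15×50 = 2805.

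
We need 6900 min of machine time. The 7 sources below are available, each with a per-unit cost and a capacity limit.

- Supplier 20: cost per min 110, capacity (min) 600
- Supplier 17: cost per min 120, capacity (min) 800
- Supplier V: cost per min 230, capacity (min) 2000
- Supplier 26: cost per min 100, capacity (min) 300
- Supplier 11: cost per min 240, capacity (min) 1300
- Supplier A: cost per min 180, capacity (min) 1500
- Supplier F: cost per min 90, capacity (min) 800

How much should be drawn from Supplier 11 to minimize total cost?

Use sources in increasing cost order.
Take 800 from Supplier F at 90 → need 6100 more.
Supplier 26 (100): use full 300 → 5800 min to go.
Supplier 20 at 110: take all 600 min → 5200 still needed.
Supplier 17 (120): use full 800 → 4400 min to go.
Supplier A (180): use full 1500 → 2900 min to go.
Supplier V at 230: take all 2000 min → 900 still needed.
Supplier 11 at 240: take 900 of its 1300 → requirement met.

900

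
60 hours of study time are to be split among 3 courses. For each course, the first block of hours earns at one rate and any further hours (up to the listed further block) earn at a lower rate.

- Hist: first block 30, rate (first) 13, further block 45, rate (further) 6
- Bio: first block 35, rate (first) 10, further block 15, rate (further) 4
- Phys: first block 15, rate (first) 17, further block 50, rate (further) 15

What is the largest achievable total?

Treat each block as its own option and order by rate: Phys/T1 17 > Phys/T2 15 > Hist/T1 13 > Bio/T1 10 > Hist/T2 6 > Bio/T2 4.
Phys/T1 (17): +15 — 45 left.
Phys/T2: +45 of 50 at 15; pool empty.
Total = 17×15 + 15×45 = 930.

930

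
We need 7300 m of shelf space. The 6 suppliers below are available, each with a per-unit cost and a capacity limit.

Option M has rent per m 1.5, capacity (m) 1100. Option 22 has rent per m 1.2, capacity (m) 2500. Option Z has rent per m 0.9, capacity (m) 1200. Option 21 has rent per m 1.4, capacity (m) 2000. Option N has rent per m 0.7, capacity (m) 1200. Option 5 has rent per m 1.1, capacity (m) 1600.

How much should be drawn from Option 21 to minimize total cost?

800

Fill from the cheapest supplier first.
Take 1200 from Option N at 0.7 — need 6100 more.
Option Z at 0.9: take all 1200 m — 4900 still needed.
Option 5 (1.1): use full 1600 — 3300 m to go.
Option 22 at 1.2: take all 2500 m — 800 still needed.
Take 800 from Option 21 at 1.4 to finish.
Option M: unused.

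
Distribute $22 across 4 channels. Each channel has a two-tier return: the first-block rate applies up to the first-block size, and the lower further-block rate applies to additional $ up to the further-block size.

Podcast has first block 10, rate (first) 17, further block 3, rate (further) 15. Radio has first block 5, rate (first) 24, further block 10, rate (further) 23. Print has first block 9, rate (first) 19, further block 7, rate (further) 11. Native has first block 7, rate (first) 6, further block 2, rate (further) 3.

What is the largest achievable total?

Order all 8 blocks by rate: Radio/first 24 > Radio/second 23 > Print/first 19 > Podcast/first 17 > Podcast/second 15 > Print/second 11 > Native/first 6 > Native/second 3.
Radio/first (24): +5 ; 17 left.
Radio second at 23: fill all 10 ; 7 left.
7 remain; put them into Print first at 19.
Total = 24×5 + 23×10 + 19×7 = 483.

483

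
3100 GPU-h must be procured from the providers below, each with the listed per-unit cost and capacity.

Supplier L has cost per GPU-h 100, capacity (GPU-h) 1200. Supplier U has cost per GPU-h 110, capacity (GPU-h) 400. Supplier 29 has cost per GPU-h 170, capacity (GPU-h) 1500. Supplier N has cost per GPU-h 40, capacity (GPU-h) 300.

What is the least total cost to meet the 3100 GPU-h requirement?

380000

Cheapest first:
Supplier N at 40: take all 300 GPU-h ; 2800 still needed.
Supplier L at 100: take all 1200 GPU-h ; 1600 still needed.
Take 400 from Supplier U at 110 ; need 1200 more.
Take 1200 from Supplier 29 at 170 to finish.
Cost = 300×40 + 1200×100 + 400×110 + 1200×170 = 380000.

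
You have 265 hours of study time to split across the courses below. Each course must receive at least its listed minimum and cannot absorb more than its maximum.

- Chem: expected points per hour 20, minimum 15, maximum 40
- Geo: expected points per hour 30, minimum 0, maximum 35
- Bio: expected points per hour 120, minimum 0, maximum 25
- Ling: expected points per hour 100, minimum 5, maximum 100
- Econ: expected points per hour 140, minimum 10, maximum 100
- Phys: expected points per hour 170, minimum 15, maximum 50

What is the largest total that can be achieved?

33300

Meeting every minimum uses 15+0+0+5+10+15 = 45 hours, leaving 220.
Rank by expected points per hour: Phys 170 > Econ 140 > Bio 120 > Ling 100 > Geo 30 > Chem 20.
Phys: +35 to 50 (cap) — 185 left.
Econ: +90 to 100 (cap) — 95 left.
Bio: +25 to 25 (cap) — 70 left.
Only 70 left; Ling takes them to reach 75.
Total = 20×15 + 120×25 + 100×75 + 140×100 + 170×50 = 33300.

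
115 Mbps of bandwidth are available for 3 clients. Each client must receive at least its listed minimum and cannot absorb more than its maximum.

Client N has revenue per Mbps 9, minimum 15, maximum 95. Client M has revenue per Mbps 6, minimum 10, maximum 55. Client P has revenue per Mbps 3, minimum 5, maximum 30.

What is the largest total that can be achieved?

960

Meeting every minimum uses 15+10+5 = 30 Mbps, leaving 85.
Order the clients by revenue per Mbps: Client N 9 > Client M 6 > Client P 3.
Give Client N 80 more to hit its cap of 95 ; 5 left.
Client M has room for 45 more but only 5 remain, so it gets 15.
Total = 9×95 + 6×15 + 3×5 = 960.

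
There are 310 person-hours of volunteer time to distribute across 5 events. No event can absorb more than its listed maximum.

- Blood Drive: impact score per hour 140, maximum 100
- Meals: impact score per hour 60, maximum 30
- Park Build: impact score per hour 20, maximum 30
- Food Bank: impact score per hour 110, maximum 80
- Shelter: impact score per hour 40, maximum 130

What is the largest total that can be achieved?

Highest impact score per hour first: Blood Drive 140 > Food Bank 110 > Meals 60 > Shelter 40 > Park Build 20.
Blood Drive: +100 to 100 (cap) ; 210 left.
Food Bank: +80 to 80 (cap) ; 130 left.
Meals takes 30 to reach its cap of 30 ; 100 left.
Shelter: +100 (room for 130) → 100. Pool exhausted.
Total = 140×100 + 60×30 + 110×80 + 40×100 = 28600.

28600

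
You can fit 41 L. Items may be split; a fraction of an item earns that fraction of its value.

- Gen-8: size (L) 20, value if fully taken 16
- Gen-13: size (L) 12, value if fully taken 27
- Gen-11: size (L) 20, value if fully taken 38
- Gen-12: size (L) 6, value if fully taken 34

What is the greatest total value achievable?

Rank by value-to-size ratio: Gen-12 34/6≈5.67, Gen-13 27/12≈2.25, Gen-11 38/20≈1.9, Gen-8 16/20≈0.8.
All 6 L of Gen-12 fit (value 34) ; 35 remain.
Take all of Gen-13 (12 L, value 27) ; 23 L left.
Gen-11: take in full, 20 L for value 38 ; 3 left.
Fill the last 3 L with part of Gen-8: 3/20 of it earns 2.4.
Total value = 101.4.

101.4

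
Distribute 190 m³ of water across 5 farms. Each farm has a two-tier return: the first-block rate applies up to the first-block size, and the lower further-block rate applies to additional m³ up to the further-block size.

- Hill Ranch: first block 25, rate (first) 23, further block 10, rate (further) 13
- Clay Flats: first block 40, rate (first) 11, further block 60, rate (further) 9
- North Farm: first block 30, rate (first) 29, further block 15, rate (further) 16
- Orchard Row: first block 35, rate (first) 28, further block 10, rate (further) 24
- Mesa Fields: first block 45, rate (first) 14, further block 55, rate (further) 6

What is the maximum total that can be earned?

Order all 10 blocks by rate: North Farm/T1 29 > Orchard Row/T1 28 > Orchard Row/T2 24 > Hill Ranch/T1 23 > North Farm/T2 16 > Mesa Fields/T1 14 > Hill Ranch/T2 13 > Clay Flats/T1 11 > Clay Flats/T2 9 > Mesa Fields/T2 6.
Fill North Farm T1 block (30 at 29) → 160 left.
Orchard Row T1 at 28: fill all 35 → 125 left.
Orchard Row T2 at 24: fill all 10 → 115 left.
Hill Ranch/T1 (23): +25 → 90 left.
North Farm/T2 (16): +15 → 75 left.
Mesa Fields T1 at 14: fill all 45 → 30 left.
Hill Ranch T2 at 13: fill all 10 → 20 left.
Clay Flats/T1: +20 of 40 at 11; pool empty.
Total = 29×30 + 28×35 + 24×10 + 23×25 + 16×15 + 14×45 + 13×10 + 11×20 = 3885.

3885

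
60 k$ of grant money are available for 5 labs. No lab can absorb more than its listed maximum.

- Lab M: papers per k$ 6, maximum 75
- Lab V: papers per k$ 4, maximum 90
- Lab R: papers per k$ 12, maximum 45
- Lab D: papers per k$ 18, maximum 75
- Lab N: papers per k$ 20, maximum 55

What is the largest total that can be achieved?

1190

Order the labs by papers per k$: Lab N 20 > Lab D 18 > Lab R 12 > Lab M 6 > Lab V 4.
Give Lab N 55 to hit its cap of 55 → 5 left.
Lab D: +5 (room for 75) → 5. Pool exhausted.
Total = 18×5 + 20×55 = 1190.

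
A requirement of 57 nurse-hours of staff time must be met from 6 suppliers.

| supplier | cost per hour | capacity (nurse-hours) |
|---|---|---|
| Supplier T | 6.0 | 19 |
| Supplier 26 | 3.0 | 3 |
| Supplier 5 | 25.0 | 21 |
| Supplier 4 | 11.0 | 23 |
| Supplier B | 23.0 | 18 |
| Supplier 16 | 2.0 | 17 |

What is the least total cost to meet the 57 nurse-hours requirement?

Use suppliers in increasing cost order.
Supplier 16 (2.0): use full 17 → 40 nurse-hours to go.
Supplier 26 at 3.0: take all 3 nurse-hours → 37 still needed.
Take 19 from Supplier T at 6.0 → need 18 more.
Take 18 from Supplier 4 at 11.0 to finish.
Supplier B, Supplier 5: unused.
Cost = 17×2.0 + 3×3.0 + 19×6.0 + 18×11.0 = 355.

355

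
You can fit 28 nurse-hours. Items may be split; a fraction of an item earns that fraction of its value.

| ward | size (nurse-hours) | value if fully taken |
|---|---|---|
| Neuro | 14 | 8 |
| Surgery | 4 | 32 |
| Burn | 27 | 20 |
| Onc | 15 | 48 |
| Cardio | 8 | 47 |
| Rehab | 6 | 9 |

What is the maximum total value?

Sort by value density: Surgery 32/4≈8, Cardio 47/8≈5.88, Onc 48/15≈3.2, Rehab 9/6≈1.5, Burn 20/27≈0.741, Neuro 8/14≈0.571.
Surgery: take in full, 4 nurse-hours for value 32 — 24 left.
Cardio: take in full, 8 nurse-hours for value 47 — 16 left.
All 15 nurse-hours of Onc fit (value 48) — 1 remain.
1 nurse-hours left: a 1/6 share of Rehab gives 9×1/6 = 1.5.
Total value = 128.5.

128.5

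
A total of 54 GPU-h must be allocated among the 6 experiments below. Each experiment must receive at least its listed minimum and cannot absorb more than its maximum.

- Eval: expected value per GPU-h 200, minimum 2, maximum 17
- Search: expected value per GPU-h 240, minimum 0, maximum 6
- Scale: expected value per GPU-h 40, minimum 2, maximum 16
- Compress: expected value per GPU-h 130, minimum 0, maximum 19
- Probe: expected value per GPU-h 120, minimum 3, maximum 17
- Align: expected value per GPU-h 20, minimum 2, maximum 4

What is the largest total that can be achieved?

8390

Meeting every minimum uses 2+0+2+0+3+2 = 9 GPU-h, leaving 45.
Highest expected value per GPU-h first: Search 240 > Eval 200 > Compress 130 > Probe 120 > Scale 40 > Align 20.
Search: +6 to 6 (cap) — 39 left.
Eval: +15 to 17 (cap) — 24 left.
Give Compress 19 more to hit its cap of 19 — 5 left.
Only 5 left; Probe takes them to reach 8.
Total = 200×17 + 240×6 + 40×2 + 130×19 + 120×8 + 20×2 = 8390.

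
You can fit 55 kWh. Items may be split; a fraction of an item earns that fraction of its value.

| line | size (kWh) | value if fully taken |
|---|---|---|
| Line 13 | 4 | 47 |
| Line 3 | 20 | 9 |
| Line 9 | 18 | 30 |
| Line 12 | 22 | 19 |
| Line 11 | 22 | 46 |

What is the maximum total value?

Rank by value-to-size ratio: Line 13 47/4≈11.8, Line 11 46/22≈2.09, Line 9 30/18≈1.67, Line 12 19/22≈0.864, Line 3 9/20≈0.45.
Line 13: take in full, 4 kWh for value 47 ; 51 left.
All 22 kWh of Line 11 fit (value 46) ; 29 remain.
All 18 kWh of Line 9 fit (value 30) ; 11 remain.
11 kWh left: a 11/22 share of Line 12 gives 19×11/22 = 9.5.
Total value = 132.5.

132.5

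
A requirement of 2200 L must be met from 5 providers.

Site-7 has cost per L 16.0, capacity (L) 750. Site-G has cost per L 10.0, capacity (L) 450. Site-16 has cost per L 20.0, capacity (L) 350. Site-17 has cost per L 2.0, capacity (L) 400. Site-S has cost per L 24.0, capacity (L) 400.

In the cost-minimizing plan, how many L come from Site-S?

Fill from the cheapest provider first.
Site-17 (2.0): use full 400 → 1800 L to go.
Take 450 from Site-G at 10.0 → need 1350 more.
Site-7 (16.0): use full 750 → 600 L to go.
Site-16 at 20.0: take all 350 L → 250 still needed.
Site-S (24.0): take the remaining 250 → done.

250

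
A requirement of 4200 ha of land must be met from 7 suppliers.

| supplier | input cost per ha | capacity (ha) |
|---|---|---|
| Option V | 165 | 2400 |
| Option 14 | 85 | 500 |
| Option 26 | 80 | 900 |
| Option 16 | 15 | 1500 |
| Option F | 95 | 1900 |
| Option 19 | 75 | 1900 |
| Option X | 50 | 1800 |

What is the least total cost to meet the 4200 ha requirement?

180000

Fill from the cheapest supplier first.
Option 16 (15): use full 1500 — 2700 ha to go.
Option X (50): use full 1800 — 900 ha to go.
Option 19 (75): take the remaining 900 — done.
Option 26, Option 14, Option F, Option V: unused.
Cost = 1500×15 + 1800×50 + 900×75 = 180000.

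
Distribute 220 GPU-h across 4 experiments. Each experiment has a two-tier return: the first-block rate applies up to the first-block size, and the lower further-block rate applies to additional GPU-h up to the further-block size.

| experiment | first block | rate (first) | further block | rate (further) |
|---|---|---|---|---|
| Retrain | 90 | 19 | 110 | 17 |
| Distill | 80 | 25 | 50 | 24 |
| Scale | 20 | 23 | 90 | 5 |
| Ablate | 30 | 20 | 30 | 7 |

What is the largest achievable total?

5020

Order all 8 blocks by rate: Distill/first 25 > Distill/second 24 > Scale/first 23 > Ablate/first 20 > Retrain/first 19 > Retrain/second 17 > Ablate/second 7 > Scale/second 5.
Distill first at 25: fill all 80 → 140 left.
Distill second at 24: fill all 50 → 90 left.
Fill Scale first block (20 at 23) → 70 left.
Ablate first at 20: fill all 30 → 40 left.
Retrain first at 19: only 40 left, fill 40.
Total = 25×80 + 24×50 + 23×20 + 20×30 + 19×40 = 5020.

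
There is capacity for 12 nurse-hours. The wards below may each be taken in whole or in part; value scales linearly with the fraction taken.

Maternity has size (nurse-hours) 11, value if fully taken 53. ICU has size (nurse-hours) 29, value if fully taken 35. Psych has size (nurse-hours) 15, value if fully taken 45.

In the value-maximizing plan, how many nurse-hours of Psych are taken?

1

Sort by value density: Maternity 53/11≈4.82, Psych 45/15≈3, ICU 35/29≈1.21.
All 11 nurse-hours of Maternity fit (value 53) → 1 remain.
Only 1 nurse-hours remain; take 1/15 of Psych for value 45×1/15 = 3.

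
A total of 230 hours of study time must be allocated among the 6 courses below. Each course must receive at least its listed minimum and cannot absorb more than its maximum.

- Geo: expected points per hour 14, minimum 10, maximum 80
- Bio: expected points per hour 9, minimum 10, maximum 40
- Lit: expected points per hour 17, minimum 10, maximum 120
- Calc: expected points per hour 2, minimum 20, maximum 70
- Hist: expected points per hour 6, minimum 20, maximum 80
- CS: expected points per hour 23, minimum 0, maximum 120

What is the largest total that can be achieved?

Meeting every minimum uses 10+10+10+20+20+0 = 70 hours, leaving 160.
Rank by expected points per hour: CS 23 > Lit 17 > Geo 14 > Bio 9 > Hist 6 > Calc 2.
Give CS 120 more to hit its cap of 120 ; 40 left.
Only 40 left; Lit takes them to reach 50.
Total = 14×10 + 9×10 + 17×50 + 2×20 + 6×20 + 23×120 = 4000.

4000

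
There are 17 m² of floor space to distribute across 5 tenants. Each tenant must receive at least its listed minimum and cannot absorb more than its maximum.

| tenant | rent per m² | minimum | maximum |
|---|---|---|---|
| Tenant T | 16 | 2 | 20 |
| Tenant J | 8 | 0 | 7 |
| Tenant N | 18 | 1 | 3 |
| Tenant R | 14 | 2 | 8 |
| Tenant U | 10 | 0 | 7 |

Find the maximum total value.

274

Meeting every minimum uses 2+0+1+2+0 = 5 m², leaving 12.
Rank by rent per m²: Tenant N 18 > Tenant T 16 > Tenant R 14 > Tenant U 10 > Tenant J 8.
Give Tenant N 2 more to hit its cap of 3 → 10 left.
Only 10 left; Tenant T takes them to reach 12.
Total = 16×12 + 18×3 + 14×2 = 274.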